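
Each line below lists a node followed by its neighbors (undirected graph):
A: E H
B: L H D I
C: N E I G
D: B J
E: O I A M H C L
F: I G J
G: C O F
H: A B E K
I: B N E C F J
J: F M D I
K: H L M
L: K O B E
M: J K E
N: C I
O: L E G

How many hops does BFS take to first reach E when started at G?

Level 0: G
Level 1: C, F, O
Level 2: E, I, J, L, N
Level 3: A, B, D, H, K, M
E first appears at level 2.

2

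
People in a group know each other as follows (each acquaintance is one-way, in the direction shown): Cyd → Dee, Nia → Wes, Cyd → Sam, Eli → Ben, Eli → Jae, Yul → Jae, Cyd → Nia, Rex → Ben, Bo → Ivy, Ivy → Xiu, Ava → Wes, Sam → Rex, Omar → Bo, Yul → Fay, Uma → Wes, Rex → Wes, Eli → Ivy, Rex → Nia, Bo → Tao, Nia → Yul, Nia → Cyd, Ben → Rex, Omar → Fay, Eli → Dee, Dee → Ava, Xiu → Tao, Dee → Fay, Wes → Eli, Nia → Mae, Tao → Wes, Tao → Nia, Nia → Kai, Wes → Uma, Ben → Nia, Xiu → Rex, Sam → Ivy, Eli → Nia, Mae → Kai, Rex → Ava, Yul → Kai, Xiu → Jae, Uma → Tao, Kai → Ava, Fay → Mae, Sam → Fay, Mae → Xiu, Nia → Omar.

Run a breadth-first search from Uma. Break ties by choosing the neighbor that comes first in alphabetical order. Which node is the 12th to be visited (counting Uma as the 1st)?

Dee

Visit Uma; enqueue Tao, Wes → queue [Tao, Wes]
Visit Tao; enqueue Nia → queue [Wes, Nia]
Visit Wes; enqueue Eli → queue [Nia, Eli]
Visit Nia; enqueue Cyd, Kai, Mae, Omar, Yul → queue [Eli, Cyd, Kai, Mae, Omar, Yul]
Visit Eli; enqueue Ben, Dee, Ivy, Jae → queue [Cyd, Kai, Mae, Omar, Yul, Ben, Dee, Ivy, Jae]
Visit Cyd; enqueue Sam → queue [Kai, Mae, Omar, Yul, Ben, Dee, Ivy, Jae, Sam]
Visit Kai; enqueue Ava → queue [Mae, Omar, Yul, Ben, Dee, Ivy, Jae, Sam, Ava]
Visit Mae; enqueue Xiu → queue [Omar, Yul, Ben, Dee, Ivy, Jae, Sam, Ava, Xiu]
Visit Omar; enqueue Bo, Fay → queue [Yul, Ben, Dee, Ivy, Jae, Sam, Ava, Xiu, Bo, Fay]
Visit Yul → queue [Ben, Dee, Ivy, Jae, Sam, Ava, Xiu, Bo, Fay]
Visit Ben; enqueue Rex → queue [Dee, Ivy, Jae, Sam, Ava, Xiu, Bo, Fay, Rex]
Visit Dee → queue [Ivy, Jae, Sam, Ava, Xiu, Bo, Fay, Rex]
Visit Ivy → queue [Jae, Sam, Ava, Xiu, Bo, Fay, Rex]
Visit Jae → queue [Sam, Ava, Xiu, Bo, Fay, Rex]
Visit Sam → queue [Ava, Xiu, Bo, Fay, Rex]
Visit Ava → queue [Xiu, Bo, Fay, Rex]
Visit Xiu → queue [Bo, Fay, Rex]
Visit Bo → queue [Fay, Rex]
Visit Fay → queue [Rex]
Visit Rex → queue []

Visit order: Uma, Tao, Wes, Nia, Eli, Cyd, Kai, Mae, Omar, Yul, Ben, Dee, Ivy, Jae, Sam, Ava, Xiu, Bo, Fay, Rex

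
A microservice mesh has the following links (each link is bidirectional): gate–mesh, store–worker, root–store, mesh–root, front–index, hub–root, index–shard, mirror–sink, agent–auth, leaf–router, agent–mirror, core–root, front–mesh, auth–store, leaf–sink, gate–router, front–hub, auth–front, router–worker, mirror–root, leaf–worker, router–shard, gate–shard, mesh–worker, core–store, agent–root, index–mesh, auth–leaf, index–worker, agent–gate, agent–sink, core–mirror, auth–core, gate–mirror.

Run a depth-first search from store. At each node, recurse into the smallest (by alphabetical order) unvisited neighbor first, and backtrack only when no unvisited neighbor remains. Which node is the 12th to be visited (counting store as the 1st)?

leaf

Visit store
store → auth
auth → agent
agent → gate
gate → mesh
mesh → front
front → hub
hub → root
root → core
core → mirror
mirror → sink
sink → leaf
leaf → router
router → shard
shard → index
index → worker

Visit order: store, auth, agent, gate, mesh, front, hub, root, core, mirror, sink, leaf, router, shard, index, worker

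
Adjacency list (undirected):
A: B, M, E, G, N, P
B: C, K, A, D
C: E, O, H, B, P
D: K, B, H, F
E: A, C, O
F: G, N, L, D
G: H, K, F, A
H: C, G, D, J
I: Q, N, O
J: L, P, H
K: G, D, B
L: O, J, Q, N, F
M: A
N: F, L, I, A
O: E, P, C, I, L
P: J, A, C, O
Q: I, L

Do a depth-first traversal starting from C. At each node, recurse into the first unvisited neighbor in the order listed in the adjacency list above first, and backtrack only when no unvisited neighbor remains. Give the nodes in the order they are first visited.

Visit C
C → E
E → A
A → B
B → K
K → G
G → H
H → D
D → F
F → N
N → L
L → O
O → P
P → J
O → I
I → Q
A → M

C → E → A → B → K → G → H → D → F → N → L → O → P → J → I → Q → M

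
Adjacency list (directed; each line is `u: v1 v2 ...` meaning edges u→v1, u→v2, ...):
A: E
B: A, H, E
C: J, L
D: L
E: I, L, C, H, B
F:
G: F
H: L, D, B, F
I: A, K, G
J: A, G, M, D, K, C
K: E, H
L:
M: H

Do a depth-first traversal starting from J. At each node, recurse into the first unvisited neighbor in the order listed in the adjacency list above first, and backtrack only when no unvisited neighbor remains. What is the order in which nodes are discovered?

J, A, E, I, K, H, L, D, B, F, G, C, M

Visit J
J → A
A → E
E → I
I → K
K → H
H → L
H → D
H → B
H → F
I → G
E → C
J → M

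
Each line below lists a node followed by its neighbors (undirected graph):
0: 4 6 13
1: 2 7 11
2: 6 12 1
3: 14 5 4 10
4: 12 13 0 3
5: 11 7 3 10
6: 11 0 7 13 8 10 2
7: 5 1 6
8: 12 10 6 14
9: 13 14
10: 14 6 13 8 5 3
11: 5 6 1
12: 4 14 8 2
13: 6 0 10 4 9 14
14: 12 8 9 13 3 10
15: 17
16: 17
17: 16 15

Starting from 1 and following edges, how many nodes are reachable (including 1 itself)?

BFS from 1 visits: 1, 2, 7, 11, 6, 12, 5, 0, 13, 8, 10, 4, 14, 3, 9
Reachable nodes: 15 of 18 total.

15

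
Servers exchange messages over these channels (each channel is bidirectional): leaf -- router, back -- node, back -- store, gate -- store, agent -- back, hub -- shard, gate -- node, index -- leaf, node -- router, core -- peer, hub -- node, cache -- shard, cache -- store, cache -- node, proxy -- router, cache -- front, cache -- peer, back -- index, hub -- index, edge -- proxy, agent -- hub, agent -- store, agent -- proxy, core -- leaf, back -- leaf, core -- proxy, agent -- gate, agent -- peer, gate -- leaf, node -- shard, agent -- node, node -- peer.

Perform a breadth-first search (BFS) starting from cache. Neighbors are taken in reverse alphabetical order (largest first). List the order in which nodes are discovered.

cache, store, shard, peer, node, front, gate, back, agent, hub, core, router, leaf, index, proxy, edge

Visit cache; enqueue store, shard, peer, node, front → queue [store, shard, peer, node, front]
Visit store; enqueue gate, back, agent → queue [shard, peer, node, front, gate, back, agent]
Visit shard; enqueue hub → queue [peer, node, front, gate, back, agent, hub]
Visit peer; enqueue core → queue [node, front, gate, back, agent, hub, core]
Visit node; enqueue router → queue [front, gate, back, agent, hub, core, router]
Visit front → queue [gate, back, agent, hub, core, router]
Visit gate; enqueue leaf → queue [back, agent, hub, core, router, leaf]
Visit back; enqueue index → queue [agent, hub, core, router, leaf, index]
Visit agent; enqueue proxy → queue [hub, core, router, leaf, index, proxy]
Visit hub → queue [core, router, leaf, index, proxy]
Visit core → queue [router, leaf, index, proxy]
Visit router → queue [leaf, index, proxy]
Visit leaf → queue [index, proxy]
Visit index → queue [proxy]
Visit proxy; enqueue edge → queue [edge]
Visit edge → queue []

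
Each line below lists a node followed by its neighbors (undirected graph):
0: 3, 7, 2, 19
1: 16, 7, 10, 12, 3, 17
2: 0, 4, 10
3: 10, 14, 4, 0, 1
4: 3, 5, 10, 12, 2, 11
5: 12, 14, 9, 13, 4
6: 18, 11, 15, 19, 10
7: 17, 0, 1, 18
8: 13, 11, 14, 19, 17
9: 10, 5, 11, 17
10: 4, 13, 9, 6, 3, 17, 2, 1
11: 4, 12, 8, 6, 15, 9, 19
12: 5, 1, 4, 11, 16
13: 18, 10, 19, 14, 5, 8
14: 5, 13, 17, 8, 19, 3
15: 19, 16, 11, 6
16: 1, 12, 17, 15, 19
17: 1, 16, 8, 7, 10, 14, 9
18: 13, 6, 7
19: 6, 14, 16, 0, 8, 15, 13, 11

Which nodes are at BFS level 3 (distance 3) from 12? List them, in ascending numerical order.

Level 0: 12
Level 1: 1, 4, 5, 11, 16
Level 2: 2, 3, 6, 7, 8, 9, 10, 13, 14, 15, 17, 19
Level 3: 0, 18

0, 18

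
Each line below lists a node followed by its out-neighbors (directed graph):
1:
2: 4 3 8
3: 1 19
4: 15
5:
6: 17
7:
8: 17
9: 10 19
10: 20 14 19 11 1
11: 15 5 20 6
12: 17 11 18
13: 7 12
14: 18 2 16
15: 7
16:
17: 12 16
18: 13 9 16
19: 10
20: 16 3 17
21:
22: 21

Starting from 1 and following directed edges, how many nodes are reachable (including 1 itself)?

1

BFS from 1 visits: 1
Reachable nodes: 1 of 22 total.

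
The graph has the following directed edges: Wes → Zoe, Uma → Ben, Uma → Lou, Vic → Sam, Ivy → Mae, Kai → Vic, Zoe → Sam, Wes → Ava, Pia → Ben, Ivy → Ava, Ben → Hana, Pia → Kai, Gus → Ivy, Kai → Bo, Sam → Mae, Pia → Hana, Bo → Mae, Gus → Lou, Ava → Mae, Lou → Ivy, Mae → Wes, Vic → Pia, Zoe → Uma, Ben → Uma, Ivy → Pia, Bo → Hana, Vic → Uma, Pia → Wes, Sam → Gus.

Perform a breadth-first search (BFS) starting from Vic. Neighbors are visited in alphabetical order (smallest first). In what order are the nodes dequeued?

Vic Pia Sam Uma Ben Hana Kai Wes Gus Mae Lou Bo Ava Zoe Ivy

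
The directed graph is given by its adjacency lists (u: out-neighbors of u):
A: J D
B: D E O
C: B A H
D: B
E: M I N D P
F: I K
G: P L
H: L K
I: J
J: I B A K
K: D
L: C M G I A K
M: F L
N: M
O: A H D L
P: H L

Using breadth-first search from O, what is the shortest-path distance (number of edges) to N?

Level 0: O
Level 1: A, D, H, L
Level 2: B, C, G, I, J, K, M
Level 3: E, F, P
Level 4: N
N first appears at level 4.

4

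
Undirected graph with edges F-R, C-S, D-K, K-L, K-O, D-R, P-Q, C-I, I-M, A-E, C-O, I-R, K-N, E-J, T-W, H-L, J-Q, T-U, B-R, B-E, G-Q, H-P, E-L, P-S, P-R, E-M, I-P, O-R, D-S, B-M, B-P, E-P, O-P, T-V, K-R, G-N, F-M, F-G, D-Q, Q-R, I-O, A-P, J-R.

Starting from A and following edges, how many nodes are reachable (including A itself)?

19

BFS from A visits: A, P, E, S, R, Q, O, I, H, B, M, L, J, D, C, K, F, G, N
Reachable nodes: 19 of 23 total.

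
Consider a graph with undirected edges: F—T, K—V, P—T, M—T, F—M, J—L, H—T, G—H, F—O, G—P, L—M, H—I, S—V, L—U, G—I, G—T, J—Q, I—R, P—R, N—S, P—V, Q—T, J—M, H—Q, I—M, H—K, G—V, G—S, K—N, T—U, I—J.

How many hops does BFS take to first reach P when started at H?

2

Level 0: H
Level 1: G, I, K, Q, T
Level 2: F, J, M, N, P, R, S, U, V
Level 3: L, O
P first appears at level 2.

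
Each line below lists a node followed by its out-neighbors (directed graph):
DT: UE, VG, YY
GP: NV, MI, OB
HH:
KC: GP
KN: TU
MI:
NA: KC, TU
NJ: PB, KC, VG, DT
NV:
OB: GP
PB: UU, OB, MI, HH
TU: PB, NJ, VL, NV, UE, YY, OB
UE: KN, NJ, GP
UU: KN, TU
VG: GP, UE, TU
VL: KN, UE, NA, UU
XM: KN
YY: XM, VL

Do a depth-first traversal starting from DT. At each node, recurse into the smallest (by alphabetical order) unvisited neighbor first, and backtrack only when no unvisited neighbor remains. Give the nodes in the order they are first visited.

DT, UE, GP, MI, NV, OB, KN, TU, NJ, KC, PB, HH, UU, VG, VL, NA, YY, XM

Visit DT
DT → UE
UE → GP
GP → MI
GP → NV
GP → OB
UE → KN
KN → TU
TU → NJ
NJ → KC
NJ → PB
PB → HH
PB → UU
NJ → VG
TU → VL
VL → NA
TU → YY
YY → XM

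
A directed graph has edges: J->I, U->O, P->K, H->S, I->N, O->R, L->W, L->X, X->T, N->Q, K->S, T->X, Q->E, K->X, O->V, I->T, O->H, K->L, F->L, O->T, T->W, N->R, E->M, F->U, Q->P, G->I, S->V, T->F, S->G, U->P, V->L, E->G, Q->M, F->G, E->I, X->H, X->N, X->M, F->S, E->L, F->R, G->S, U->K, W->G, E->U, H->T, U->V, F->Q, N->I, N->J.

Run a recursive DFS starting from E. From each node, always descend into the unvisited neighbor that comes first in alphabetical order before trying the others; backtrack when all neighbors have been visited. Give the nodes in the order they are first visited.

E → G → I → N → J → Q → M → P → K → L → W → X → H → S → V → T → F → R → U → O

Visit E
E → G
G → I
I → N
N → J
N → Q
Q → M
Q → P
P → K
K → L
L → W
L → X
X → H
H → S
S → V
H → T
T → F
F → R
F → U
U → O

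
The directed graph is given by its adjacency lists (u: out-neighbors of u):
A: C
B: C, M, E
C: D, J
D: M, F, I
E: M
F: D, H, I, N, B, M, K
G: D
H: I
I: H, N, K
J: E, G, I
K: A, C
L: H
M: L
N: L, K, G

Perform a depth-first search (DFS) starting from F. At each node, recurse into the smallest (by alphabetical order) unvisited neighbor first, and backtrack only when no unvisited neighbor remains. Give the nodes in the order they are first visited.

F -> B -> C -> D -> I -> H -> K -> A -> N -> G -> L -> M -> J -> E

Visit F
F → B
B → C
C → D
D → I
I → H
I → K
K → A
I → N
N → G
N → L
D → M
C → J
J → E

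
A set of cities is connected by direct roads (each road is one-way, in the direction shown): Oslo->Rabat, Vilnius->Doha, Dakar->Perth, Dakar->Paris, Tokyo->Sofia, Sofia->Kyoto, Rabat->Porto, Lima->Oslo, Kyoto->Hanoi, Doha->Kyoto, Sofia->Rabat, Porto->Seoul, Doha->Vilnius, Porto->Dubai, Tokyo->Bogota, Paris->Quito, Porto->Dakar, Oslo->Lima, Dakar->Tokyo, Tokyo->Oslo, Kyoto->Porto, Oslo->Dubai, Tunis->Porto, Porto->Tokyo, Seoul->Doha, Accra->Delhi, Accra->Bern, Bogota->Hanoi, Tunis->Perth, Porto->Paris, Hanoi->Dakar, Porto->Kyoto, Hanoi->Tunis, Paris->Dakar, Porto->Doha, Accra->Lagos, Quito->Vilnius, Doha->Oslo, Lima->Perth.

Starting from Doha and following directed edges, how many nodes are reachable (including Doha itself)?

18

BFS from Doha visits: Doha, Vilnius, Oslo, Kyoto, Rabat, Lima, Dubai, Porto, Hanoi, Perth, Tokyo, Seoul, Paris, Dakar, Tunis, Sofia, Bogota, Quito
Reachable nodes: 18 of 22 total.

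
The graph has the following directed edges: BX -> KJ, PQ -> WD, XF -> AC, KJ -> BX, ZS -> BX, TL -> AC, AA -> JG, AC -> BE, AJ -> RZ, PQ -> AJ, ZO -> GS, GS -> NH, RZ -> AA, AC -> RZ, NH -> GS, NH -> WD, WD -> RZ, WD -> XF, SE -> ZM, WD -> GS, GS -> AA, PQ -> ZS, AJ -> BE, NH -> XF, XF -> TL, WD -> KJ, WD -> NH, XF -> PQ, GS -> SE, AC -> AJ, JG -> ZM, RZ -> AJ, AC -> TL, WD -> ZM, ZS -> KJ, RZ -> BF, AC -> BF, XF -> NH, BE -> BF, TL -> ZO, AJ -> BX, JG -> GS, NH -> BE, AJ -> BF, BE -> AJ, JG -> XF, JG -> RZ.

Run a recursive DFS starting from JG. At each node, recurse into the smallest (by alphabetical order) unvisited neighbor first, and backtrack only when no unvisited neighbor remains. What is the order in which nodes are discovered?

Visit JG
JG → GS
GS → AA
GS → NH
NH → BE
BE → AJ
AJ → BF
AJ → BX
BX → KJ
AJ → RZ
NH → WD
WD → XF
XF → AC
AC → TL
TL → ZO
XF → PQ
PQ → ZS
WD → ZM
GS → SE

JG -> GS -> AA -> NH -> BE -> AJ -> BF -> BX -> KJ -> RZ -> WD -> XF -> AC -> TL -> ZO -> PQ -> ZS -> ZM -> SE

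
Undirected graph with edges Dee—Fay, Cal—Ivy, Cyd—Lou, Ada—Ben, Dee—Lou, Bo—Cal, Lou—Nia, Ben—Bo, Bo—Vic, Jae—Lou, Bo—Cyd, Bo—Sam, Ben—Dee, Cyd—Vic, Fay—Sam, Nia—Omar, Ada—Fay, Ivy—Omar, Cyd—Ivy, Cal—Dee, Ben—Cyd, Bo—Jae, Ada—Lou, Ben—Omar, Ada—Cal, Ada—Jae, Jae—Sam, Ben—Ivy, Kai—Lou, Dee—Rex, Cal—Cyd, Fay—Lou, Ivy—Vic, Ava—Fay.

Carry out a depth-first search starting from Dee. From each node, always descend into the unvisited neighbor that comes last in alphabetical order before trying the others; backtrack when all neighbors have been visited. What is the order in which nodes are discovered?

Dee, Rex, Lou, Nia, Omar, Ivy, Vic, Cyd, Cal, Bo, Sam, Jae, Ada, Fay, Ava, Ben, Kai

Visit Dee
Dee → Rex
Dee → Lou
Lou → Nia
Nia → Omar
Omar → Ivy
Ivy → Vic
Vic → Cyd
Cyd → Cal
Cal → Bo
Bo → Sam
Sam → Jae
Jae → Ada
Ada → Fay
Fay → Ava
Ada → Ben
Lou → Kai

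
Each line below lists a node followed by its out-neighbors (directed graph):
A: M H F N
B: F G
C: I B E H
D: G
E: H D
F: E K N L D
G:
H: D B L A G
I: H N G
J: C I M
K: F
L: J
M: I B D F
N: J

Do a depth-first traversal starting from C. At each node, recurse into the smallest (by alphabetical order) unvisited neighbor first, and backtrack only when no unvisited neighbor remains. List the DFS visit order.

C, B, F, D, G, E, H, A, M, I, N, J, L, K

Visit C
C → B
B → F
F → D
D → G
F → E
E → H
H → A
A → M
M → I
I → N
N → J
H → L
F → K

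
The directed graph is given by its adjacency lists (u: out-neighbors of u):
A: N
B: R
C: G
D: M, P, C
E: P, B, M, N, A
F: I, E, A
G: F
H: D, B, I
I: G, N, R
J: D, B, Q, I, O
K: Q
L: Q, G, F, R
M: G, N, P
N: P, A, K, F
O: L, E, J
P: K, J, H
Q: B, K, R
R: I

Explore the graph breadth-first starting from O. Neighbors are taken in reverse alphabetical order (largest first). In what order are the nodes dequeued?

O -> L -> J -> E -> R -> Q -> G -> F -> I -> D -> B -> P -> N -> M -> A -> K -> C -> H

Visit O; enqueue L, J, E → queue [L, J, E]
Visit L; enqueue R, Q, G, F → queue [J, E, R, Q, G, F]
Visit J; enqueue I, D, B → queue [E, R, Q, G, F, I, D, B]
Visit E; enqueue P, N, M, A → queue [R, Q, G, F, I, D, B, P, N, M, A]
Visit R → queue [Q, G, F, I, D, B, P, N, M, A]
Visit Q; enqueue K → queue [G, F, I, D, B, P, N, M, A, K]
Visit G → queue [F, I, D, B, P, N, M, A, K]
Visit F → queue [I, D, B, P, N, M, A, K]
Visit I → queue [D, B, P, N, M, A, K]
Visit D; enqueue C → queue [B, P, N, M, A, K, C]
Visit B → queue [P, N, M, A, K, C]
Visit P; enqueue H → queue [N, M, A, K, C, H]
Visit N → queue [M, A, K, C, H]
Visit M → queue [A, K, C, H]
Visit A → queue [K, C, H]
Visit K → queue [C, H]
Visit C → queue [H]
Visit H → queue []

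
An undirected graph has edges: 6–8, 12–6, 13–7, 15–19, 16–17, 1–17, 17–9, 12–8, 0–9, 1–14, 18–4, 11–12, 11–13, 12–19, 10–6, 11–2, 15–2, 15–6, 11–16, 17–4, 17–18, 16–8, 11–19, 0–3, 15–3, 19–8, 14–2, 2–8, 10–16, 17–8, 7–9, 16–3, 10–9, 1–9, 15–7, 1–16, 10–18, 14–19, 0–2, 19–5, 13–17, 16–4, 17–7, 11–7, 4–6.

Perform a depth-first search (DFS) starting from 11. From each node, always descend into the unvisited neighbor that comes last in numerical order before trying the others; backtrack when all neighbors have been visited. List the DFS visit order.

Visit 11
11 → 19
19 → 15
15 → 7
7 → 17
17 → 18
18 → 10
10 → 16
16 → 8
8 → 12
12 → 6
6 → 4
8 → 2
2 → 14
14 → 1
1 → 9
9 → 0
0 → 3
17 → 13
19 → 5

11 19 15 7 17 18 10 16 8 12 6 4 2 14 1 9 0 3 13 5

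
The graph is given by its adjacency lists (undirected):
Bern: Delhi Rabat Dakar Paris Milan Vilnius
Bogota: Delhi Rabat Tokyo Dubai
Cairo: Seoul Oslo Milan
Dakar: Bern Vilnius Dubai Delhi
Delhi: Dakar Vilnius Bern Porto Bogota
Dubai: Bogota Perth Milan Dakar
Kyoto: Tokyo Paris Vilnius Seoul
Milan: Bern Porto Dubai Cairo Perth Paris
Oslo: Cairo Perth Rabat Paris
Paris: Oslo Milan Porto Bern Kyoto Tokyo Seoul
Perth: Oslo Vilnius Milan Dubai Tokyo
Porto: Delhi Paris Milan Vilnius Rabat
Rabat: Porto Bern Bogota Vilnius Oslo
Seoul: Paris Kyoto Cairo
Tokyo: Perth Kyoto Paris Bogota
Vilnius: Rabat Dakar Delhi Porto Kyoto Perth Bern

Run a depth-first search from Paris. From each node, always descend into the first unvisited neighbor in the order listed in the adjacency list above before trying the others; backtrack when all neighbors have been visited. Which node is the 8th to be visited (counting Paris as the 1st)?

Vilnius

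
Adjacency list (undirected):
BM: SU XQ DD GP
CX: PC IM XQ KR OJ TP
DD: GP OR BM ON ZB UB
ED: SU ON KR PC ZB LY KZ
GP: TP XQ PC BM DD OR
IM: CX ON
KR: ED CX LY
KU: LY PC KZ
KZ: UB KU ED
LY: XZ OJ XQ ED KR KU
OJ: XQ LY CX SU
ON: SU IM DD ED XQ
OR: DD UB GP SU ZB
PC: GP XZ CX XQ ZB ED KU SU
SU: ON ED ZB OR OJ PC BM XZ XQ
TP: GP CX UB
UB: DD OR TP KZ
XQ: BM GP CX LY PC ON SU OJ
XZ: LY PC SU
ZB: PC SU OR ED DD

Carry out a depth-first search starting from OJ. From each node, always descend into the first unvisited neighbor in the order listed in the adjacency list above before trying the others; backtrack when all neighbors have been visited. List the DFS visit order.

OJ XQ BM SU ON IM CX PC GP TP UB DD OR ZB ED KR LY XZ KU KZ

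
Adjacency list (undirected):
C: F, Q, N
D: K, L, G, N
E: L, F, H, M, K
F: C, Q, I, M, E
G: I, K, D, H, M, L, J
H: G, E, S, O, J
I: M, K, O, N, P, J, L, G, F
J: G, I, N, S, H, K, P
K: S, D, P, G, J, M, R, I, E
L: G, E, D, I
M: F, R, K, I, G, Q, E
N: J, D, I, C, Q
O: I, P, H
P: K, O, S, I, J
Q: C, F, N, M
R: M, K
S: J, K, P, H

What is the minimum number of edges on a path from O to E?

2

Level 0: O
Level 1: H, I, P
Level 2: E, F, G, J, K, L, M, N, S
Level 3: C, D, Q, R
E first appears at level 2.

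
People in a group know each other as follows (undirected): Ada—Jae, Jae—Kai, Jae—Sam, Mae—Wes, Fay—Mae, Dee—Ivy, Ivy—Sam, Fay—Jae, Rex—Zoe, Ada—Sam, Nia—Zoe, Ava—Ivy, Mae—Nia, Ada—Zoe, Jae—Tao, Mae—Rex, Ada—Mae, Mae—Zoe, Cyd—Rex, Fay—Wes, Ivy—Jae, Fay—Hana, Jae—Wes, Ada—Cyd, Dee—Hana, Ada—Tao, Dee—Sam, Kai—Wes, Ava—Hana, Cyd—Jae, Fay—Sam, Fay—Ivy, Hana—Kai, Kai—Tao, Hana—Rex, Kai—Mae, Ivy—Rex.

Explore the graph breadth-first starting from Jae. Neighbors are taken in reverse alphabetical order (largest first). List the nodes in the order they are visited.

Visit Jae; enqueue Wes, Tao, Sam, Kai, Ivy, Fay, Cyd, Ada → queue [Wes, Tao, Sam, Kai, Ivy, Fay, Cyd, Ada]
Visit Wes; enqueue Mae → queue [Tao, Sam, Kai, Ivy, Fay, Cyd, Ada, Mae]
Visit Tao → queue [Sam, Kai, Ivy, Fay, Cyd, Ada, Mae]
Visit Sam; enqueue Dee → queue [Kai, Ivy, Fay, Cyd, Ada, Mae, Dee]
Visit Kai; enqueue Hana → queue [Ivy, Fay, Cyd, Ada, Mae, Dee, Hana]
Visit Ivy; enqueue Rex, Ava → queue [Fay, Cyd, Ada, Mae, Dee, Hana, Rex, Ava]
Visit Fay → queue [Cyd, Ada, Mae, Dee, Hana, Rex, Ava]
Visit Cyd → queue [Ada, Mae, Dee, Hana, Rex, Ava]
Visit Ada; enqueue Zoe → queue [Mae, Dee, Hana, Rex, Ava, Zoe]
Visit Mae; enqueue Nia → queue [Dee, Hana, Rex, Ava, Zoe, Nia]
Visit Dee → queue [Hana, Rex, Ava, Zoe, Nia]
Visit Hana → queue [Rex, Ava, Zoe, Nia]
Visit Rex → queue [Ava, Zoe, Nia]
Visit Ava → queue [Zoe, Nia]
Visit Zoe → queue [Nia]
Visit Nia → queue []

Jae, Wes, Tao, Sam, Kai, Ivy, Fay, Cyd, Ada, Mae, Dee, Hana, Rex, Ava, Zoe, Nia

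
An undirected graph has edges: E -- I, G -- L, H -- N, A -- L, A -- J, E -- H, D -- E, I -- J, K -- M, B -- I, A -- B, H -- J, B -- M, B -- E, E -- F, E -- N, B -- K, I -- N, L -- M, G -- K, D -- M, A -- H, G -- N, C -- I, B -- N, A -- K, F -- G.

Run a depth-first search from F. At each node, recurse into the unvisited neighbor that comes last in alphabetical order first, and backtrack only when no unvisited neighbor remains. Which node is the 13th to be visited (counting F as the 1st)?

Visit F
F → G
G → N
N → I
I → J
J → H
H → E
E → D
D → M
M → L
L → A
A → K
K → B
I → C

Visit order: F, G, N, I, J, H, E, D, M, L, A, K, B, C

B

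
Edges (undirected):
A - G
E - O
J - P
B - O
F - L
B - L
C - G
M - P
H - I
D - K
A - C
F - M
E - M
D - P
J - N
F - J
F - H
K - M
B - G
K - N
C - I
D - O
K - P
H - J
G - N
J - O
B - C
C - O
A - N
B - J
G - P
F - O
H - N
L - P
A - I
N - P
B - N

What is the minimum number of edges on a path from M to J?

2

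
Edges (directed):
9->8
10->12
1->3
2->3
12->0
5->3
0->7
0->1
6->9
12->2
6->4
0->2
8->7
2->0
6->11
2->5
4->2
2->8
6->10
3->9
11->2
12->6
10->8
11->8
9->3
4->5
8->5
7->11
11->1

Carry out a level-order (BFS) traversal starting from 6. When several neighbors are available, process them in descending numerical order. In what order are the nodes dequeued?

Visit 6; enqueue 11, 10, 9, 4 → queue [11, 10, 9, 4]
Visit 11; enqueue 8, 2, 1 → queue [10, 9, 4, 8, 2, 1]
Visit 10; enqueue 12 → queue [9, 4, 8, 2, 1, 12]
Visit 9; enqueue 3 → queue [4, 8, 2, 1, 12, 3]
Visit 4; enqueue 5 → queue [8, 2, 1, 12, 3, 5]
Visit 8; enqueue 7 → queue [2, 1, 12, 3, 5, 7]
Visit 2; enqueue 0 → queue [1, 12, 3, 5, 7, 0]
Visit 1 → queue [12, 3, 5, 7, 0]
Visit 12 → queue [3, 5, 7, 0]
Visit 3 → queue [5, 7, 0]
Visit 5 → queue [7, 0]
Visit 7 → queue [0]
Visit 0 → queue []

6 → 11 → 10 → 9 → 4 → 8 → 2 → 1 → 12 → 3 → 5 → 7 → 0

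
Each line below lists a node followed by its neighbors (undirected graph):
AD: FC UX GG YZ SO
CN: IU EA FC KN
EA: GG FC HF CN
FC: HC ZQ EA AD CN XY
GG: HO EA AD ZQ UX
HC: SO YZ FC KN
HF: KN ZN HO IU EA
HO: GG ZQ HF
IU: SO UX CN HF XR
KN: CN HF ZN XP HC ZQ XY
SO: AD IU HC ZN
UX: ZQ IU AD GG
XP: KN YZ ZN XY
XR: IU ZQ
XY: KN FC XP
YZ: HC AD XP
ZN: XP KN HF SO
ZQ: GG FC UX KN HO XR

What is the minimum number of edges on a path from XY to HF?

2

Level 0: XY
Level 1: FC, KN, XP
Level 2: AD, CN, EA, HC, HF, YZ, ZN, ZQ
Level 3: GG, HO, IU, SO, UX, XR
HF first appears at level 2.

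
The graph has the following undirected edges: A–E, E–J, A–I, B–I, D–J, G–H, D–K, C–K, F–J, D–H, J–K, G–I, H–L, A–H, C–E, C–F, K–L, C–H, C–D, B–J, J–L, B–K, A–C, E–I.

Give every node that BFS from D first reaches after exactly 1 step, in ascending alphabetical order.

C, H, J, K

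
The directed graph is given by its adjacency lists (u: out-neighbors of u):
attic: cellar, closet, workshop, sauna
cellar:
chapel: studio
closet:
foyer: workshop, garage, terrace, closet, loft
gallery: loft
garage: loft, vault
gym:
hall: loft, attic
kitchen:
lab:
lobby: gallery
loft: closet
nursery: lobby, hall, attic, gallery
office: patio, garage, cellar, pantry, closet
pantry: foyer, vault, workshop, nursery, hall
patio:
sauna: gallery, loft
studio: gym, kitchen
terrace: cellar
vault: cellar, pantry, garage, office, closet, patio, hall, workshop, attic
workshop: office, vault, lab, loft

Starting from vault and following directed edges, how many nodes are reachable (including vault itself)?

18

BFS from vault visits: vault, attic, cellar, closet, garage, hall, office, pantry, patio, workshop, sauna, loft, foyer, nursery, lab, gallery, terrace, lobby
Reachable nodes: 18 of 22 total.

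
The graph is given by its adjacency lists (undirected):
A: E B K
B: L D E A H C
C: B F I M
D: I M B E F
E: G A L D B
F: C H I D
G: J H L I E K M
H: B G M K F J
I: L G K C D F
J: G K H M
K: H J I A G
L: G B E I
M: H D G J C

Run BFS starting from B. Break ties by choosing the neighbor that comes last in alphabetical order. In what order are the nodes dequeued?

B → L → H → E → D → C → A → I → G → M → K → J → F

Visit B; enqueue L, H, E, D, C, A → queue [L, H, E, D, C, A]
Visit L; enqueue I, G → queue [H, E, D, C, A, I, G]
Visit H; enqueue M, K, J, F → queue [E, D, C, A, I, G, M, K, J, F]
Visit E → queue [D, C, A, I, G, M, K, J, F]
Visit D → queue [C, A, I, G, M, K, J, F]
Visit C → queue [A, I, G, M, K, J, F]
Visit A → queue [I, G, M, K, J, F]
Visit I → queue [G, M, K, J, F]
Visit G → queue [M, K, J, F]
Visit M → queue [K, J, F]
Visit K → queue [J, F]
Visit J → queue [F]
Visit F → queue []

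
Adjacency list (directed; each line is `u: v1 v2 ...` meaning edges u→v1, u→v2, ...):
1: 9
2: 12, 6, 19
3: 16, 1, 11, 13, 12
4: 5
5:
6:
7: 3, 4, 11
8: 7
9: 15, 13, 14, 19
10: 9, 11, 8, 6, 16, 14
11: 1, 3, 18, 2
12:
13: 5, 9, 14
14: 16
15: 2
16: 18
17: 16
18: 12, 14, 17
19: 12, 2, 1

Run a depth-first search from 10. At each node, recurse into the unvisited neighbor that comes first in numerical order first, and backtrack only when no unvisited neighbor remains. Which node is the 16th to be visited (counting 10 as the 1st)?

2

Visit 10
10 → 6
10 → 8
8 → 7
7 → 3
3 → 1
1 → 9
9 → 13
13 → 5
13 → 14
14 → 16
16 → 18
18 → 12
18 → 17
9 → 15
15 → 2
2 → 19
3 → 11
7 → 4

Visit order: 10, 6, 8, 7, 3, 1, 9, 13, 5, 14, 16, 18, 12, 17, 15, 2, 19, 11, 4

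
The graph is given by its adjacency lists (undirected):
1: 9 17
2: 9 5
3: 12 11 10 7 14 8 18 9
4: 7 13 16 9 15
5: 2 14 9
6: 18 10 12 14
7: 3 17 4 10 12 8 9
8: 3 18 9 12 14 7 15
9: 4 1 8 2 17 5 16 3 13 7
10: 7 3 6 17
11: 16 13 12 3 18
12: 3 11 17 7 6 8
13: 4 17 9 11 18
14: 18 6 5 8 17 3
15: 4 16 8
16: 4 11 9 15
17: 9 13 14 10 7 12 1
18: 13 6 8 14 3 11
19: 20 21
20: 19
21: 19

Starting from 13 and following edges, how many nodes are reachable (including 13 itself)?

BFS from 13 visits: 13, 18, 17, 11, 9, 4, 14, 8, 6, 3, 12, 10, 7, 1, 16, 5, 2, 15
Reachable nodes: 18 of 21 total.

18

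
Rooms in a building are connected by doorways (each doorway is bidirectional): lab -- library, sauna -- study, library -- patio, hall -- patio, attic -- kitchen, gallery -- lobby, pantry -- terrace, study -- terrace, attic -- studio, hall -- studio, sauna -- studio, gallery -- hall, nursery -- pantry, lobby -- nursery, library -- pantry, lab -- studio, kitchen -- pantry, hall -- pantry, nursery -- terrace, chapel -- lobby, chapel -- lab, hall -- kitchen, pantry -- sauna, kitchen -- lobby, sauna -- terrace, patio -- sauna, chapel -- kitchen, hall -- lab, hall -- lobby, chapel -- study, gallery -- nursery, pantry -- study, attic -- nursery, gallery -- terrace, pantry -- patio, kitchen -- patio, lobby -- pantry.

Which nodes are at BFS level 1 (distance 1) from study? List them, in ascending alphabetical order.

chapel, pantry, sauna, terrace

Level 0: study
Level 1: chapel, pantry, sauna, terrace
Level 2: gallery, hall, kitchen, lab, library, lobby, nursery, patio, studio
Level 3: attic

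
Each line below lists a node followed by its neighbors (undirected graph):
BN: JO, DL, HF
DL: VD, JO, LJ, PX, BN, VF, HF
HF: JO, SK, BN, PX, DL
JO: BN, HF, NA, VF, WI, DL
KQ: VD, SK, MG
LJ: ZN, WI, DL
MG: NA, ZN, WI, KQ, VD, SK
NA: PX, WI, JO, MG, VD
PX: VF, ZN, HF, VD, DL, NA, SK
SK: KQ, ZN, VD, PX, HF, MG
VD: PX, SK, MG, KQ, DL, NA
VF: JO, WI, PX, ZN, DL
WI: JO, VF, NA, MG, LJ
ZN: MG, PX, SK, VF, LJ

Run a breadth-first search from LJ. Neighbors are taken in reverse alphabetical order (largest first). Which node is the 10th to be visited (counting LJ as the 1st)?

Visit LJ; enqueue ZN, WI, DL → queue [ZN, WI, DL]
Visit ZN; enqueue VF, SK, PX, MG → queue [WI, DL, VF, SK, PX, MG]
Visit WI; enqueue NA, JO → queue [DL, VF, SK, PX, MG, NA, JO]
Visit DL; enqueue VD, HF, BN → queue [VF, SK, PX, MG, NA, JO, VD, HF, BN]
Visit VF → queue [SK, PX, MG, NA, JO, VD, HF, BN]
Visit SK; enqueue KQ → queue [PX, MG, NA, JO, VD, HF, BN, KQ]
Visit PX → queue [MG, NA, JO, VD, HF, BN, KQ]
Visit MG → queue [NA, JO, VD, HF, BN, KQ]
Visit NA → queue [JO, VD, HF, BN, KQ]
Visit JO → queue [VD, HF, BN, KQ]
Visit VD → queue [HF, BN, KQ]
Visit HF → queue [BN, KQ]
Visit BN → queue [KQ]
Visit KQ → queue []

Visit order: LJ, ZN, WI, DL, VF, SK, PX, MG, NA, JO, VD, HF, BN, KQ

JO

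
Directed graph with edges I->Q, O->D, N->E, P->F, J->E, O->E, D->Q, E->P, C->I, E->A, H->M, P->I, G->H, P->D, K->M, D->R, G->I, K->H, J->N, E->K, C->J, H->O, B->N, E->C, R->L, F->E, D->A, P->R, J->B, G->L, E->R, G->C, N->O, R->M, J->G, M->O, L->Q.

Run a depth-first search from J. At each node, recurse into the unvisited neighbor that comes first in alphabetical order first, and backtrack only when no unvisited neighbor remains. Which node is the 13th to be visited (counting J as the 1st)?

D

Visit J
J → B
B → N
N → E
E → A
E → C
C → I
I → Q
E → K
K → H
H → M
M → O
O → D
D → R
R → L
E → P
P → F
J → G

Visit order: J, B, N, E, A, C, I, Q, K, H, M, O, D, R, L, P, F, G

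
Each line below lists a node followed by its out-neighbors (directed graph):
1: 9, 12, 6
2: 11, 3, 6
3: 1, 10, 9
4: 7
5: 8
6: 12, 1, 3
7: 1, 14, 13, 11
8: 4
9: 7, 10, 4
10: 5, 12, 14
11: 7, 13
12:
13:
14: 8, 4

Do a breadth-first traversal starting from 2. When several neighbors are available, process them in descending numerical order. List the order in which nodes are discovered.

Visit 2; enqueue 11, 6, 3 → queue [11, 6, 3]
Visit 11; enqueue 13, 7 → queue [6, 3, 13, 7]
Visit 6; enqueue 12, 1 → queue [3, 13, 7, 12, 1]
Visit 3; enqueue 10, 9 → queue [13, 7, 12, 1, 10, 9]
Visit 13 → queue [7, 12, 1, 10, 9]
Visit 7; enqueue 14 → queue [12, 1, 10, 9, 14]
Visit 12 → queue [1, 10, 9, 14]
Visit 1 → queue [10, 9, 14]
Visit 10; enqueue 5 → queue [9, 14, 5]
Visit 9; enqueue 4 → queue [14, 5, 4]
Visit 14; enqueue 8 → queue [5, 4, 8]
Visit 5 → queue [4, 8]
Visit 4 → queue [8]
Visit 8 → queue []

2 -> 11 -> 6 -> 3 -> 13 -> 7 -> 12 -> 1 -> 10 -> 9 -> 14 -> 5 -> 4 -> 8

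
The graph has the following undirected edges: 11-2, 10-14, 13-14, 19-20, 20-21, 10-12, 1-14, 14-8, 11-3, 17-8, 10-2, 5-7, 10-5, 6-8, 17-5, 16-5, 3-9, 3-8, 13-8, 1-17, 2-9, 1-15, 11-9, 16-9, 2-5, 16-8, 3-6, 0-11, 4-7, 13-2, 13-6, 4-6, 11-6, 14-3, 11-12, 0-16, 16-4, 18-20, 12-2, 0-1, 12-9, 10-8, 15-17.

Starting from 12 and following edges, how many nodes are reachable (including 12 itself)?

BFS from 12 visits: 12, 2, 9, 10, 11, 5, 13, 3, 16, 8, 14, 0, 6, 7, 17, 4, 1, 15
Reachable nodes: 18 of 22 total.

18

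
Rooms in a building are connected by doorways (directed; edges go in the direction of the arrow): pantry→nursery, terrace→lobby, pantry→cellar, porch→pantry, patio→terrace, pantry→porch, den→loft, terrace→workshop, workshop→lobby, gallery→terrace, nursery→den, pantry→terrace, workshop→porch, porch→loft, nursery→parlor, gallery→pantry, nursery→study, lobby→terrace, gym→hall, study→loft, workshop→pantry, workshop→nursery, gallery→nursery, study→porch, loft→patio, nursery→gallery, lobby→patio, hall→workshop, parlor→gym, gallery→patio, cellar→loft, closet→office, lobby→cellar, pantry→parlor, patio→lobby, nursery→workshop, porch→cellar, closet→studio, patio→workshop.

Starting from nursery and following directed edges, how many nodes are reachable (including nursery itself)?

15

BFS from nursery visits: nursery, den, gallery, parlor, study, workshop, loft, pantry, patio, terrace, gym, porch, lobby, cellar, hall
Reachable nodes: 15 of 18 total.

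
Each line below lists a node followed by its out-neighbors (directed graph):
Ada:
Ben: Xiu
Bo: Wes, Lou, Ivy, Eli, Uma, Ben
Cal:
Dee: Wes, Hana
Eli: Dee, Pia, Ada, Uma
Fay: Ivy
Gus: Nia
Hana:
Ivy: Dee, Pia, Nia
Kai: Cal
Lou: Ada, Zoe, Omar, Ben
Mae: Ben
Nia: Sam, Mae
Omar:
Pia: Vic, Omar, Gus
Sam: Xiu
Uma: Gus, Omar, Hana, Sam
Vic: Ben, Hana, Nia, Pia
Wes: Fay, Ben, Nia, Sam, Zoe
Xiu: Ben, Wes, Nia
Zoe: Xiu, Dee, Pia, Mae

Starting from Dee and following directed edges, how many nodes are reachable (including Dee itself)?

15

BFS from Dee visits: Dee, Wes, Hana, Fay, Ben, Nia, Sam, Zoe, Ivy, Xiu, Mae, Pia, Vic, Omar, Gus
Reachable nodes: 15 of 22 total.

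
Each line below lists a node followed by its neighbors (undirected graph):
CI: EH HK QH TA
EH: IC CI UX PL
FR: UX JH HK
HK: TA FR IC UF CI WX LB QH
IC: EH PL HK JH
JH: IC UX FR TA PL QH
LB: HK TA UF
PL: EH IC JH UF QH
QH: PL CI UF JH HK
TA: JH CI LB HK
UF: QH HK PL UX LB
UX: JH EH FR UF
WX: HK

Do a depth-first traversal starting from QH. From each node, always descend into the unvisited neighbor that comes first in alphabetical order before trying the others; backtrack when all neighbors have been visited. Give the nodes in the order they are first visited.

QH, CI, EH, IC, HK, FR, JH, PL, UF, LB, TA, UX, WX

Visit QH
QH → CI
CI → EH
EH → IC
IC → HK
HK → FR
FR → JH
JH → PL
PL → UF
UF → LB
LB → TA
UF → UX
HK → WX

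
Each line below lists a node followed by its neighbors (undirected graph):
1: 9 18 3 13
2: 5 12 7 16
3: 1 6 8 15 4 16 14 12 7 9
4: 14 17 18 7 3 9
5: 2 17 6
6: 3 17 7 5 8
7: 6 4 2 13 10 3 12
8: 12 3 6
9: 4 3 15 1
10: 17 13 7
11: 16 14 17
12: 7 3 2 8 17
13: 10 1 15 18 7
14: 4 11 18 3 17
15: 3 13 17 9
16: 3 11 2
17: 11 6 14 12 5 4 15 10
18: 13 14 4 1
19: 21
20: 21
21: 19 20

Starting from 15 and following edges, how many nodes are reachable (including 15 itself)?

BFS from 15 visits: 15, 3, 13, 17, 9, 1, 6, 8, 4, 16, 14, 12, 7, 10, 18, 11, 5, 2
Reachable nodes: 18 of 21 total.

18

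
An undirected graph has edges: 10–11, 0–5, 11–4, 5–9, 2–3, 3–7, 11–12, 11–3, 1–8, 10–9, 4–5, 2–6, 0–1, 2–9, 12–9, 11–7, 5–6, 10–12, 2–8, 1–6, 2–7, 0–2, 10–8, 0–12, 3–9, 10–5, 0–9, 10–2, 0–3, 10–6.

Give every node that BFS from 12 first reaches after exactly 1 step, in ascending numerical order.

0, 9, 10, 11

Level 0: 12
Level 1: 0, 9, 10, 11
Level 2: 1, 2, 3, 4, 5, 6, 7, 8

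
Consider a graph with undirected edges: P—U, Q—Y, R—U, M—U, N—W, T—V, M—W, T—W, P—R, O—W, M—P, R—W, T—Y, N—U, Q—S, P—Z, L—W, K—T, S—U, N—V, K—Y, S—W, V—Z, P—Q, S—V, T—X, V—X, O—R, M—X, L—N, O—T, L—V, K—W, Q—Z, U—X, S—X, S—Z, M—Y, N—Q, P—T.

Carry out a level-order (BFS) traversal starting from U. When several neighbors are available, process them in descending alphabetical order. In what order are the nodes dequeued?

Visit U; enqueue X, S, R, P, N, M → queue [X, S, R, P, N, M]
Visit X; enqueue V, T → queue [S, R, P, N, M, V, T]
Visit S; enqueue Z, W, Q → queue [R, P, N, M, V, T, Z, W, Q]
Visit R; enqueue O → queue [P, N, M, V, T, Z, W, Q, O]
Visit P → queue [N, M, V, T, Z, W, Q, O]
Visit N; enqueue L → queue [M, V, T, Z, W, Q, O, L]
Visit M; enqueue Y → queue [V, T, Z, W, Q, O, L, Y]
Visit V → queue [T, Z, W, Q, O, L, Y]
Visit T; enqueue K → queue [Z, W, Q, O, L, Y, K]
Visit Z → queue [W, Q, O, L, Y, K]
Visit W → queue [Q, O, L, Y, K]
Visit Q → queue [O, L, Y, K]
Visit O → queue [L, Y, K]
Visit L → queue [Y, K]
Visit Y → queue [K]
Visit K → queue []

U X S R P N M V T Z W Q O L Y K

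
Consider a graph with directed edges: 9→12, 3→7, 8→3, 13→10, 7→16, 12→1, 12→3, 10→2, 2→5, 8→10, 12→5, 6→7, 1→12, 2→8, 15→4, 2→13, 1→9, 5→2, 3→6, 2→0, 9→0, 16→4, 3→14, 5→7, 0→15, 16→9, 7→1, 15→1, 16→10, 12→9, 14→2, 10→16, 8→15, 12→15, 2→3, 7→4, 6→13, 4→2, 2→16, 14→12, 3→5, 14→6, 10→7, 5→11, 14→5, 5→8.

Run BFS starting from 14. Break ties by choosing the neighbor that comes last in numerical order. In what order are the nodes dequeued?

Visit 14; enqueue 12, 6, 5, 2 → queue [12, 6, 5, 2]
Visit 12; enqueue 15, 9, 3, 1 → queue [6, 5, 2, 15, 9, 3, 1]
Visit 6; enqueue 13, 7 → queue [5, 2, 15, 9, 3, 1, 13, 7]
Visit 5; enqueue 11, 8 → queue [2, 15, 9, 3, 1, 13, 7, 11, 8]
Visit 2; enqueue 16, 0 → queue [15, 9, 3, 1, 13, 7, 11, 8, 16, 0]
Visit 15; enqueue 4 → queue [9, 3, 1, 13, 7, 11, 8, 16, 0, 4]
Visit 9 → queue [3, 1, 13, 7, 11, 8, 16, 0, 4]
Visit 3 → queue [1, 13, 7, 11, 8, 16, 0, 4]
Visit 1 → queue [13, 7, 11, 8, 16, 0, 4]
Visit 13; enqueue 10 → queue [7, 11, 8, 16, 0, 4, 10]
Visit 7 → queue [11, 8, 16, 0, 4, 10]
Visit 11 → queue [8, 16, 0, 4, 10]
Visit 8 → queue [16, 0, 4, 10]
Visit 16 → queue [0, 4, 10]
Visit 0 → queue [4, 10]
Visit 4 → queue [10]
Visit 10 → queue []

14, 12, 6, 5, 2, 15, 9, 3, 1, 13, 7, 11, 8, 16, 0, 4, 10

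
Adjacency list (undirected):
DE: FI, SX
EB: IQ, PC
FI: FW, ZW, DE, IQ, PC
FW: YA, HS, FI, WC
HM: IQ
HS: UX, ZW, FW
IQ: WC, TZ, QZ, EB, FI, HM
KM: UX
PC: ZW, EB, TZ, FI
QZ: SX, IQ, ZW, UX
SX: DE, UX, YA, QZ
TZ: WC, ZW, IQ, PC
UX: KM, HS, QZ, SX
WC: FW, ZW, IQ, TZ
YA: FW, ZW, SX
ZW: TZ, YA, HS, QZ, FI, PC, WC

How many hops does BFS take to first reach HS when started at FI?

Level 0: FI
Level 1: DE, FW, IQ, PC, ZW
Level 2: EB, HM, HS, QZ, SX, TZ, WC, YA
Level 3: UX
Level 4: KM
HS first appears at level 2.

2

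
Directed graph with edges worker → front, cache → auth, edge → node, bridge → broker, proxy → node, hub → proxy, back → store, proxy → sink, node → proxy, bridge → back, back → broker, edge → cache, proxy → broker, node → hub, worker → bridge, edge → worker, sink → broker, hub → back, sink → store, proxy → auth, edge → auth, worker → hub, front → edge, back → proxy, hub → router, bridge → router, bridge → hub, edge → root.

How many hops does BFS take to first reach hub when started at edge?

Level 0: edge
Level 1: auth, cache, node, root, worker
Level 2: bridge, front, hub, proxy
Level 3: back, broker, router, sink
Level 4: store
hub first appears at level 2.

2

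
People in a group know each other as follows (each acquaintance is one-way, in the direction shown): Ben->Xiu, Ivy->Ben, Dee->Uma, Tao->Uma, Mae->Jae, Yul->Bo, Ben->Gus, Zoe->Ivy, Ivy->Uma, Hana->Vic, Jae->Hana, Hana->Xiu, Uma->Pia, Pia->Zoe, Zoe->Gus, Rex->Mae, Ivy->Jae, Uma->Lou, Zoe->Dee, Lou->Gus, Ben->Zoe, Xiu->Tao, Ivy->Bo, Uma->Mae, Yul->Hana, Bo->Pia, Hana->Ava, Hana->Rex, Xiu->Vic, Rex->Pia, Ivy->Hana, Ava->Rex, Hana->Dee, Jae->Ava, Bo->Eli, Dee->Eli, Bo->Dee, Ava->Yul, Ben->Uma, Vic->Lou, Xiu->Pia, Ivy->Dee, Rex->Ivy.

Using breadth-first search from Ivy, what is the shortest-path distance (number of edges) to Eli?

Level 0: Ivy
Level 1: Ben, Bo, Dee, Hana, Jae, Uma
Level 2: Ava, Eli, Gus, Lou, Mae, Pia, Rex, Vic, Xiu, Zoe
Level 3: Tao, Yul
Eli first appears at level 2.

2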